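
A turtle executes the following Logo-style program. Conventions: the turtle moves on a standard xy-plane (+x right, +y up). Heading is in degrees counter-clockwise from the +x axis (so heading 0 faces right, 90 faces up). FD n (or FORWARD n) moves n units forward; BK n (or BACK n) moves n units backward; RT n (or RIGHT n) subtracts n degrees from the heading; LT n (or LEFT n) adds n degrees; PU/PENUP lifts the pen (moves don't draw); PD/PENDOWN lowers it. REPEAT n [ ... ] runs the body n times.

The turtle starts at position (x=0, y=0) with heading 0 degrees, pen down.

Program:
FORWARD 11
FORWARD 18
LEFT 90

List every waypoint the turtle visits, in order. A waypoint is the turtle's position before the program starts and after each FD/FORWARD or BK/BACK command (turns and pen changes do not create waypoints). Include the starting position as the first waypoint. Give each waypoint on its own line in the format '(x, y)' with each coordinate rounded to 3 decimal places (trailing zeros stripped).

Answer: (0, 0)
(11, 0)
(29, 0)

Derivation:
Executing turtle program step by step:
Start: pos=(0,0), heading=0, pen down
FD 11: (0,0) -> (11,0) [heading=0, draw]
FD 18: (11,0) -> (29,0) [heading=0, draw]
LT 90: heading 0 -> 90
Final: pos=(29,0), heading=90, 2 segment(s) drawn
Waypoints (3 total):
(0, 0)
(11, 0)
(29, 0)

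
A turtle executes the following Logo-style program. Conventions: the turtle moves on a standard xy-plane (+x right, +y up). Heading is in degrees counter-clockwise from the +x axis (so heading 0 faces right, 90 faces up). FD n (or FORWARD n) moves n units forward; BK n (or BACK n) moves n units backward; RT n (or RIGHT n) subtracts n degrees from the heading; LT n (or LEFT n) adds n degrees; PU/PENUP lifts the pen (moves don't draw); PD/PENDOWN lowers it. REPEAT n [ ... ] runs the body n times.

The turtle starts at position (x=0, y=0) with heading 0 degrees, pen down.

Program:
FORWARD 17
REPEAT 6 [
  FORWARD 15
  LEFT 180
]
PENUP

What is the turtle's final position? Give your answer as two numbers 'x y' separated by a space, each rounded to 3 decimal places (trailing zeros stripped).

Answer: 17 0

Derivation:
Executing turtle program step by step:
Start: pos=(0,0), heading=0, pen down
FD 17: (0,0) -> (17,0) [heading=0, draw]
REPEAT 6 [
  -- iteration 1/6 --
  FD 15: (17,0) -> (32,0) [heading=0, draw]
  LT 180: heading 0 -> 180
  -- iteration 2/6 --
  FD 15: (32,0) -> (17,0) [heading=180, draw]
  LT 180: heading 180 -> 0
  -- iteration 3/6 --
  FD 15: (17,0) -> (32,0) [heading=0, draw]
  LT 180: heading 0 -> 180
  -- iteration 4/6 --
  FD 15: (32,0) -> (17,0) [heading=180, draw]
  LT 180: heading 180 -> 0
  -- iteration 5/6 --
  FD 15: (17,0) -> (32,0) [heading=0, draw]
  LT 180: heading 0 -> 180
  -- iteration 6/6 --
  FD 15: (32,0) -> (17,0) [heading=180, draw]
  LT 180: heading 180 -> 0
]
PU: pen up
Final: pos=(17,0), heading=0, 7 segment(s) drawn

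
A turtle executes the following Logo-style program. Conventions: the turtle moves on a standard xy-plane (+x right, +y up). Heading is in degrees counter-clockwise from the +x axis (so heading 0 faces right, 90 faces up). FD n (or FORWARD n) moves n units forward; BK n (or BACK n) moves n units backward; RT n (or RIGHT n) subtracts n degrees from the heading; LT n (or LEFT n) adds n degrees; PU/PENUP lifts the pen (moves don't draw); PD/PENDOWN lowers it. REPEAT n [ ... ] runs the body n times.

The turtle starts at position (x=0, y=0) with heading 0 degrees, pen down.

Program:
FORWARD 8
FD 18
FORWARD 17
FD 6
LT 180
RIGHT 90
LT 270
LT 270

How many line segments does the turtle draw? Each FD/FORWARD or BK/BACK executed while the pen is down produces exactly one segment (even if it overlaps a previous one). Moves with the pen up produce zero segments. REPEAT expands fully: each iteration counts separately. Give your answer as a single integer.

Answer: 4

Derivation:
Executing turtle program step by step:
Start: pos=(0,0), heading=0, pen down
FD 8: (0,0) -> (8,0) [heading=0, draw]
FD 18: (8,0) -> (26,0) [heading=0, draw]
FD 17: (26,0) -> (43,0) [heading=0, draw]
FD 6: (43,0) -> (49,0) [heading=0, draw]
LT 180: heading 0 -> 180
RT 90: heading 180 -> 90
LT 270: heading 90 -> 0
LT 270: heading 0 -> 270
Final: pos=(49,0), heading=270, 4 segment(s) drawn
Segments drawn: 4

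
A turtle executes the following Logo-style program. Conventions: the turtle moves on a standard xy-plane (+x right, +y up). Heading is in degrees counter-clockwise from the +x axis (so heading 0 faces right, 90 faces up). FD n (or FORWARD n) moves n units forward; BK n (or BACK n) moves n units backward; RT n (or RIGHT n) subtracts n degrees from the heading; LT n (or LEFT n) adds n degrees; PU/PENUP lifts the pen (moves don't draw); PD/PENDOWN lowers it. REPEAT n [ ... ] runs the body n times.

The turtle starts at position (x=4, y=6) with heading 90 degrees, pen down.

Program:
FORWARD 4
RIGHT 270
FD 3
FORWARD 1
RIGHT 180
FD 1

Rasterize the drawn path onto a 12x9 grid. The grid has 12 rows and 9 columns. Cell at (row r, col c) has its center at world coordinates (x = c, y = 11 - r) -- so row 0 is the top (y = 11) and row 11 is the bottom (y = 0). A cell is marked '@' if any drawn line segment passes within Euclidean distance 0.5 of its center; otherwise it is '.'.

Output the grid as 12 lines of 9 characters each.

Segment 0: (4,6) -> (4,10)
Segment 1: (4,10) -> (1,10)
Segment 2: (1,10) -> (0,10)
Segment 3: (0,10) -> (1,10)

Answer: .........
@@@@@....
....@....
....@....
....@....
....@....
.........
.........
.........
.........
.........
.........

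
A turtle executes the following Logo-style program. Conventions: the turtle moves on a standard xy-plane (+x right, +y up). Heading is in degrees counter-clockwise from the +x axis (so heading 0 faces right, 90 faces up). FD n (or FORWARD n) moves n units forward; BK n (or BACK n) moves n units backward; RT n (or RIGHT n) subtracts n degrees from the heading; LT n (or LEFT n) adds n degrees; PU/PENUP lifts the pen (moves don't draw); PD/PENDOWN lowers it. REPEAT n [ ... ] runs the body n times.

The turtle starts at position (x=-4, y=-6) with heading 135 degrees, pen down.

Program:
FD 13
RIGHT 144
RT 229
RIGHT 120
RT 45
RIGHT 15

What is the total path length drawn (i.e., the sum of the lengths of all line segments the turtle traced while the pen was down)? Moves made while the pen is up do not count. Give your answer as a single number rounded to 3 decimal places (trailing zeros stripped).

Executing turtle program step by step:
Start: pos=(-4,-6), heading=135, pen down
FD 13: (-4,-6) -> (-13.192,3.192) [heading=135, draw]
RT 144: heading 135 -> 351
RT 229: heading 351 -> 122
RT 120: heading 122 -> 2
RT 45: heading 2 -> 317
RT 15: heading 317 -> 302
Final: pos=(-13.192,3.192), heading=302, 1 segment(s) drawn

Segment lengths:
  seg 1: (-4,-6) -> (-13.192,3.192), length = 13
Total = 13

Answer: 13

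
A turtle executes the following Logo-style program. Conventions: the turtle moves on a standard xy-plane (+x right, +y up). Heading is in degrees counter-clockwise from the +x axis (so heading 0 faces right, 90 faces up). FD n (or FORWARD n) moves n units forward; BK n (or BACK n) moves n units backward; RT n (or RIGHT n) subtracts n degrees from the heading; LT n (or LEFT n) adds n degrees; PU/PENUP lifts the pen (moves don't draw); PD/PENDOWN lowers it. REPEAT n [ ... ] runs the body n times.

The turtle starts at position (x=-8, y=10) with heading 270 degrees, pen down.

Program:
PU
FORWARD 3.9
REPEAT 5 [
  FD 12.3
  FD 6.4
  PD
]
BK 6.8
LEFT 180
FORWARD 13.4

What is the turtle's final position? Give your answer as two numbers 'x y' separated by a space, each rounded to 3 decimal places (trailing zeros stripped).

Answer: -8 -67.2

Derivation:
Executing turtle program step by step:
Start: pos=(-8,10), heading=270, pen down
PU: pen up
FD 3.9: (-8,10) -> (-8,6.1) [heading=270, move]
REPEAT 5 [
  -- iteration 1/5 --
  FD 12.3: (-8,6.1) -> (-8,-6.2) [heading=270, move]
  FD 6.4: (-8,-6.2) -> (-8,-12.6) [heading=270, move]
  PD: pen down
  -- iteration 2/5 --
  FD 12.3: (-8,-12.6) -> (-8,-24.9) [heading=270, draw]
  FD 6.4: (-8,-24.9) -> (-8,-31.3) [heading=270, draw]
  PD: pen down
  -- iteration 3/5 --
  FD 12.3: (-8,-31.3) -> (-8,-43.6) [heading=270, draw]
  FD 6.4: (-8,-43.6) -> (-8,-50) [heading=270, draw]
  PD: pen down
  -- iteration 4/5 --
  FD 12.3: (-8,-50) -> (-8,-62.3) [heading=270, draw]
  FD 6.4: (-8,-62.3) -> (-8,-68.7) [heading=270, draw]
  PD: pen down
  -- iteration 5/5 --
  FD 12.3: (-8,-68.7) -> (-8,-81) [heading=270, draw]
  FD 6.4: (-8,-81) -> (-8,-87.4) [heading=270, draw]
  PD: pen down
]
BK 6.8: (-8,-87.4) -> (-8,-80.6) [heading=270, draw]
LT 180: heading 270 -> 90
FD 13.4: (-8,-80.6) -> (-8,-67.2) [heading=90, draw]
Final: pos=(-8,-67.2), heading=90, 10 segment(s) drawn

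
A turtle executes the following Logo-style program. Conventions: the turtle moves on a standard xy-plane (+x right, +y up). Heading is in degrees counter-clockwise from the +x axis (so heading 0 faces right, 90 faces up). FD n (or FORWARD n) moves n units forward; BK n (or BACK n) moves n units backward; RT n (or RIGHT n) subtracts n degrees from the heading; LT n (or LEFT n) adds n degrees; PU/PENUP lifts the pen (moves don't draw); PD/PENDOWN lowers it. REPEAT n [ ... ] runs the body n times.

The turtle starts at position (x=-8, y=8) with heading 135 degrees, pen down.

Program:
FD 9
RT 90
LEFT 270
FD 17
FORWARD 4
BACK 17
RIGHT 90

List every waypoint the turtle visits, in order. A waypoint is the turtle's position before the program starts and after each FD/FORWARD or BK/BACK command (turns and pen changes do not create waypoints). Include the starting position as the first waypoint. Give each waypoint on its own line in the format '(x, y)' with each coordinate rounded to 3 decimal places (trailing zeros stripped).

Executing turtle program step by step:
Start: pos=(-8,8), heading=135, pen down
FD 9: (-8,8) -> (-14.364,14.364) [heading=135, draw]
RT 90: heading 135 -> 45
LT 270: heading 45 -> 315
FD 17: (-14.364,14.364) -> (-2.343,2.343) [heading=315, draw]
FD 4: (-2.343,2.343) -> (0.485,-0.485) [heading=315, draw]
BK 17: (0.485,-0.485) -> (-11.536,11.536) [heading=315, draw]
RT 90: heading 315 -> 225
Final: pos=(-11.536,11.536), heading=225, 4 segment(s) drawn
Waypoints (5 total):
(-8, 8)
(-14.364, 14.364)
(-2.343, 2.343)
(0.485, -0.485)
(-11.536, 11.536)

Answer: (-8, 8)
(-14.364, 14.364)
(-2.343, 2.343)
(0.485, -0.485)
(-11.536, 11.536)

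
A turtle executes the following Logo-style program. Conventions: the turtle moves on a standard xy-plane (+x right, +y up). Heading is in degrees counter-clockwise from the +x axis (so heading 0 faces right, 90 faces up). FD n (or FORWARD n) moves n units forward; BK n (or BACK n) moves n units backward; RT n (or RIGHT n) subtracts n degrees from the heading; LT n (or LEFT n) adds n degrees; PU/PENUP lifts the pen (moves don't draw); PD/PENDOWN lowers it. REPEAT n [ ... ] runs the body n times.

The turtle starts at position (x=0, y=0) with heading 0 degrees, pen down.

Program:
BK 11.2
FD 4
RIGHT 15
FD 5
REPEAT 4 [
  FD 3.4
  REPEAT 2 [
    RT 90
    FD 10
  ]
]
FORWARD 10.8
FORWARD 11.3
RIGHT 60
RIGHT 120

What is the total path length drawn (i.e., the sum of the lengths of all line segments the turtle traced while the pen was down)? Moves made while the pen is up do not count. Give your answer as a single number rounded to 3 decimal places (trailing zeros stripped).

Executing turtle program step by step:
Start: pos=(0,0), heading=0, pen down
BK 11.2: (0,0) -> (-11.2,0) [heading=0, draw]
FD 4: (-11.2,0) -> (-7.2,0) [heading=0, draw]
RT 15: heading 0 -> 345
FD 5: (-7.2,0) -> (-2.37,-1.294) [heading=345, draw]
REPEAT 4 [
  -- iteration 1/4 --
  FD 3.4: (-2.37,-1.294) -> (0.914,-2.174) [heading=345, draw]
  REPEAT 2 [
    -- iteration 1/2 --
    RT 90: heading 345 -> 255
    FD 10: (0.914,-2.174) -> (-1.674,-11.833) [heading=255, draw]
    -- iteration 2/2 --
    RT 90: heading 255 -> 165
    FD 10: (-1.674,-11.833) -> (-11.334,-9.245) [heading=165, draw]
  ]
  -- iteration 2/4 --
  FD 3.4: (-11.334,-9.245) -> (-14.618,-8.365) [heading=165, draw]
  REPEAT 2 [
    -- iteration 1/2 --
    RT 90: heading 165 -> 75
    FD 10: (-14.618,-8.365) -> (-12.03,1.294) [heading=75, draw]
    -- iteration 2/2 --
    RT 90: heading 75 -> 345
    FD 10: (-12.03,1.294) -> (-2.37,-1.294) [heading=345, draw]
  ]
  -- iteration 3/4 --
  FD 3.4: (-2.37,-1.294) -> (0.914,-2.174) [heading=345, draw]
  REPEAT 2 [
    -- iteration 1/2 --
    RT 90: heading 345 -> 255
    FD 10: (0.914,-2.174) -> (-1.674,-11.833) [heading=255, draw]
    -- iteration 2/2 --
    RT 90: heading 255 -> 165
    FD 10: (-1.674,-11.833) -> (-11.334,-9.245) [heading=165, draw]
  ]
  -- iteration 4/4 --
  FD 3.4: (-11.334,-9.245) -> (-14.618,-8.365) [heading=165, draw]
  REPEAT 2 [
    -- iteration 1/2 --
    RT 90: heading 165 -> 75
    FD 10: (-14.618,-8.365) -> (-12.03,1.294) [heading=75, draw]
    -- iteration 2/2 --
    RT 90: heading 75 -> 345
    FD 10: (-12.03,1.294) -> (-2.37,-1.294) [heading=345, draw]
  ]
]
FD 10.8: (-2.37,-1.294) -> (8.062,-4.089) [heading=345, draw]
FD 11.3: (8.062,-4.089) -> (18.977,-7.014) [heading=345, draw]
RT 60: heading 345 -> 285
RT 120: heading 285 -> 165
Final: pos=(18.977,-7.014), heading=165, 17 segment(s) drawn

Segment lengths:
  seg 1: (0,0) -> (-11.2,0), length = 11.2
  seg 2: (-11.2,0) -> (-7.2,0), length = 4
  seg 3: (-7.2,0) -> (-2.37,-1.294), length = 5
  seg 4: (-2.37,-1.294) -> (0.914,-2.174), length = 3.4
  seg 5: (0.914,-2.174) -> (-1.674,-11.833), length = 10
  seg 6: (-1.674,-11.833) -> (-11.334,-9.245), length = 10
  seg 7: (-11.334,-9.245) -> (-14.618,-8.365), length = 3.4
  seg 8: (-14.618,-8.365) -> (-12.03,1.294), length = 10
  seg 9: (-12.03,1.294) -> (-2.37,-1.294), length = 10
  seg 10: (-2.37,-1.294) -> (0.914,-2.174), length = 3.4
  seg 11: (0.914,-2.174) -> (-1.674,-11.833), length = 10
  seg 12: (-1.674,-11.833) -> (-11.334,-9.245), length = 10
  seg 13: (-11.334,-9.245) -> (-14.618,-8.365), length = 3.4
  seg 14: (-14.618,-8.365) -> (-12.03,1.294), length = 10
  seg 15: (-12.03,1.294) -> (-2.37,-1.294), length = 10
  seg 16: (-2.37,-1.294) -> (8.062,-4.089), length = 10.8
  seg 17: (8.062,-4.089) -> (18.977,-7.014), length = 11.3
Total = 135.9

Answer: 135.9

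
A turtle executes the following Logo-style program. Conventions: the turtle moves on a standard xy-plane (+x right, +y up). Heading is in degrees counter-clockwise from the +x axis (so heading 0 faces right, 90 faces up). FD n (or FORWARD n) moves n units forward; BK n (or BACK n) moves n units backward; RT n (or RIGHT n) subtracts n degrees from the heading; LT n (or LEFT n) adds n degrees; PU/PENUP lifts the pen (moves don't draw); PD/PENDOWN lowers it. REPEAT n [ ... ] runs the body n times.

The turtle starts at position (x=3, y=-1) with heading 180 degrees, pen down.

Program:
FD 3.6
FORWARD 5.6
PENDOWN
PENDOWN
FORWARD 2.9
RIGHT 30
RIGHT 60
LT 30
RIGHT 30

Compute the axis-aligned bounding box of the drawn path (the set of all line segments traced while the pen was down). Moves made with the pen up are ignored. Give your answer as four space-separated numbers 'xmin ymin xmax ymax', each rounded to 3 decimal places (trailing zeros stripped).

Executing turtle program step by step:
Start: pos=(3,-1), heading=180, pen down
FD 3.6: (3,-1) -> (-0.6,-1) [heading=180, draw]
FD 5.6: (-0.6,-1) -> (-6.2,-1) [heading=180, draw]
PD: pen down
PD: pen down
FD 2.9: (-6.2,-1) -> (-9.1,-1) [heading=180, draw]
RT 30: heading 180 -> 150
RT 60: heading 150 -> 90
LT 30: heading 90 -> 120
RT 30: heading 120 -> 90
Final: pos=(-9.1,-1), heading=90, 3 segment(s) drawn

Segment endpoints: x in {-9.1, -6.2, -0.6, 3}, y in {-1, -1, -1, -1}
xmin=-9.1, ymin=-1, xmax=3, ymax=-1

Answer: -9.1 -1 3 -1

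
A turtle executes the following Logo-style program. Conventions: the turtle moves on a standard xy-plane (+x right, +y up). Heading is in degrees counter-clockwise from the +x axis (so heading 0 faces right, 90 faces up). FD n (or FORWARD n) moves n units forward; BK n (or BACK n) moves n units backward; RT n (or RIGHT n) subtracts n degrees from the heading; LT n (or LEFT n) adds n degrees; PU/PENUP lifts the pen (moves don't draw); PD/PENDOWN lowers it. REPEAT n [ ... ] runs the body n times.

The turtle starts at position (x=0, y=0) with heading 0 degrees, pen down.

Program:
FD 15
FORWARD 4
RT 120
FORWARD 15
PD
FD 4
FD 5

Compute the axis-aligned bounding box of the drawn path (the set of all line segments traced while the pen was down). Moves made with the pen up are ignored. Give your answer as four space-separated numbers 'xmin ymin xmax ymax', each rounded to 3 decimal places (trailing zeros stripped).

Answer: 0 -20.785 19 0

Derivation:
Executing turtle program step by step:
Start: pos=(0,0), heading=0, pen down
FD 15: (0,0) -> (15,0) [heading=0, draw]
FD 4: (15,0) -> (19,0) [heading=0, draw]
RT 120: heading 0 -> 240
FD 15: (19,0) -> (11.5,-12.99) [heading=240, draw]
PD: pen down
FD 4: (11.5,-12.99) -> (9.5,-16.454) [heading=240, draw]
FD 5: (9.5,-16.454) -> (7,-20.785) [heading=240, draw]
Final: pos=(7,-20.785), heading=240, 5 segment(s) drawn

Segment endpoints: x in {0, 7, 9.5, 11.5, 15, 19}, y in {-20.785, -16.454, -12.99, 0}
xmin=0, ymin=-20.785, xmax=19, ymax=0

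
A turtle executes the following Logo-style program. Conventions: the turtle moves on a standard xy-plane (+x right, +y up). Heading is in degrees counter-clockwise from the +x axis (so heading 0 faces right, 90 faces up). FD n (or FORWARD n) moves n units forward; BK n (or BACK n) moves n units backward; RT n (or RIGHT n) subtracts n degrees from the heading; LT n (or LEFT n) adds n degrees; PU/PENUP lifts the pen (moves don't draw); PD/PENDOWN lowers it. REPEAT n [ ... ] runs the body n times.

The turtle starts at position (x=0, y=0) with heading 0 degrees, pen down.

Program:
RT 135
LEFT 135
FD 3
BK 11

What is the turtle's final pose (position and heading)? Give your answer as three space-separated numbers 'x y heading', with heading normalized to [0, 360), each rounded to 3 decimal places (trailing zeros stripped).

Executing turtle program step by step:
Start: pos=(0,0), heading=0, pen down
RT 135: heading 0 -> 225
LT 135: heading 225 -> 0
FD 3: (0,0) -> (3,0) [heading=0, draw]
BK 11: (3,0) -> (-8,0) [heading=0, draw]
Final: pos=(-8,0), heading=0, 2 segment(s) drawn

Answer: -8 0 0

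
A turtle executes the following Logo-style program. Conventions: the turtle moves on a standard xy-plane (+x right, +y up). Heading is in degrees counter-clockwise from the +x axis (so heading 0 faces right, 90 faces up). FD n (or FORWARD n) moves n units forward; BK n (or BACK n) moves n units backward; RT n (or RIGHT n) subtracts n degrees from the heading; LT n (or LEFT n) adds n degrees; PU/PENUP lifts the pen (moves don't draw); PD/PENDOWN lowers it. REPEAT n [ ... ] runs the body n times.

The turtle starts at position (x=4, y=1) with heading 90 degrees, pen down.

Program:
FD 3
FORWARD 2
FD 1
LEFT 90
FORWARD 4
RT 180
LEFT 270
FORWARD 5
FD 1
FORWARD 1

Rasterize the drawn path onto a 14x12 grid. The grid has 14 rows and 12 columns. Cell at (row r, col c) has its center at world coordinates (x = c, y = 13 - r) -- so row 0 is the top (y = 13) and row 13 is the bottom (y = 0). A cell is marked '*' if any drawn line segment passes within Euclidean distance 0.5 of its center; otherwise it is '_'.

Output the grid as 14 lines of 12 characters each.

Answer: ____________
____________
____________
____________
____________
____________
*****_______
*___*_______
*___*_______
*___*_______
*___*_______
*___*_______
*___*_______
*___________

Derivation:
Segment 0: (4,1) -> (4,4)
Segment 1: (4,4) -> (4,6)
Segment 2: (4,6) -> (4,7)
Segment 3: (4,7) -> (0,7)
Segment 4: (0,7) -> (-0,2)
Segment 5: (-0,2) -> (-0,1)
Segment 6: (-0,1) -> (-0,0)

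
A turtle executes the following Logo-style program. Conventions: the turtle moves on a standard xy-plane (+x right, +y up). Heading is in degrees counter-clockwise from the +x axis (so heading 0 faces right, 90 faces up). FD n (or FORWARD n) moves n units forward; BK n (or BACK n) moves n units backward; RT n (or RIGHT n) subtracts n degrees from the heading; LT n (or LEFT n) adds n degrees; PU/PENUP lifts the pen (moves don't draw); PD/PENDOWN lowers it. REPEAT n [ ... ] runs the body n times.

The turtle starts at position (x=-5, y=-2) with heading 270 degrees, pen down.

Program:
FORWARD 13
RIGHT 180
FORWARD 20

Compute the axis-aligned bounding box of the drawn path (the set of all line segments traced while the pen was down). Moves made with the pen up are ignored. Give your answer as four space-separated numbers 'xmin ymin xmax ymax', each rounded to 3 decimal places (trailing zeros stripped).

Answer: -5 -15 -5 5

Derivation:
Executing turtle program step by step:
Start: pos=(-5,-2), heading=270, pen down
FD 13: (-5,-2) -> (-5,-15) [heading=270, draw]
RT 180: heading 270 -> 90
FD 20: (-5,-15) -> (-5,5) [heading=90, draw]
Final: pos=(-5,5), heading=90, 2 segment(s) drawn

Segment endpoints: x in {-5, -5, -5}, y in {-15, -2, 5}
xmin=-5, ymin=-15, xmax=-5, ymax=5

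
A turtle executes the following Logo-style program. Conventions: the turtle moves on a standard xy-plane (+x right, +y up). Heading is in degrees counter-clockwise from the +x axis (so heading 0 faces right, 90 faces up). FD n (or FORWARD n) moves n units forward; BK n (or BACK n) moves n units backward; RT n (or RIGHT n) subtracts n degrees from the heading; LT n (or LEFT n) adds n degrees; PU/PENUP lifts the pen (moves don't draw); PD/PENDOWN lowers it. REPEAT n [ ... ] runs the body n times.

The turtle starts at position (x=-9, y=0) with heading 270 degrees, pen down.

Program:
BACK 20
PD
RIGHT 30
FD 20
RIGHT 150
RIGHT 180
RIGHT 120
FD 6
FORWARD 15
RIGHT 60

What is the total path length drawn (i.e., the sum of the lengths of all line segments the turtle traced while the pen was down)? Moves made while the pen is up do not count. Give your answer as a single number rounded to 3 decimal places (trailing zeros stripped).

Executing turtle program step by step:
Start: pos=(-9,0), heading=270, pen down
BK 20: (-9,0) -> (-9,20) [heading=270, draw]
PD: pen down
RT 30: heading 270 -> 240
FD 20: (-9,20) -> (-19,2.679) [heading=240, draw]
RT 150: heading 240 -> 90
RT 180: heading 90 -> 270
RT 120: heading 270 -> 150
FD 6: (-19,2.679) -> (-24.196,5.679) [heading=150, draw]
FD 15: (-24.196,5.679) -> (-37.187,13.179) [heading=150, draw]
RT 60: heading 150 -> 90
Final: pos=(-37.187,13.179), heading=90, 4 segment(s) drawn

Segment lengths:
  seg 1: (-9,0) -> (-9,20), length = 20
  seg 2: (-9,20) -> (-19,2.679), length = 20
  seg 3: (-19,2.679) -> (-24.196,5.679), length = 6
  seg 4: (-24.196,5.679) -> (-37.187,13.179), length = 15
Total = 61

Answer: 61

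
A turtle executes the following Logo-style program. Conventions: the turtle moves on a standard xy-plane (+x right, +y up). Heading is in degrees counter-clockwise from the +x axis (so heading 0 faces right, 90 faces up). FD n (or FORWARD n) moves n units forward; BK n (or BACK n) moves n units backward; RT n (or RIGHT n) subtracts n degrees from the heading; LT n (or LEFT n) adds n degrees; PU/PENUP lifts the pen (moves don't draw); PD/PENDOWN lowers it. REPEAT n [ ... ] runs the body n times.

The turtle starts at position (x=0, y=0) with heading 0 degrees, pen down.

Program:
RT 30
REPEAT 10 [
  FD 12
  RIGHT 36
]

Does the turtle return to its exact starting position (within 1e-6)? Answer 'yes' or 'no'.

Answer: yes

Derivation:
Executing turtle program step by step:
Start: pos=(0,0), heading=0, pen down
RT 30: heading 0 -> 330
REPEAT 10 [
  -- iteration 1/10 --
  FD 12: (0,0) -> (10.392,-6) [heading=330, draw]
  RT 36: heading 330 -> 294
  -- iteration 2/10 --
  FD 12: (10.392,-6) -> (15.273,-16.963) [heading=294, draw]
  RT 36: heading 294 -> 258
  -- iteration 3/10 --
  FD 12: (15.273,-16.963) -> (12.778,-28.7) [heading=258, draw]
  RT 36: heading 258 -> 222
  -- iteration 4/10 --
  FD 12: (12.778,-28.7) -> (3.86,-36.73) [heading=222, draw]
  RT 36: heading 222 -> 186
  -- iteration 5/10 --
  FD 12: (3.86,-36.73) -> (-8.074,-37.984) [heading=186, draw]
  RT 36: heading 186 -> 150
  -- iteration 6/10 --
  FD 12: (-8.074,-37.984) -> (-18.466,-31.984) [heading=150, draw]
  RT 36: heading 150 -> 114
  -- iteration 7/10 --
  FD 12: (-18.466,-31.984) -> (-23.347,-21.022) [heading=114, draw]
  RT 36: heading 114 -> 78
  -- iteration 8/10 --
  FD 12: (-23.347,-21.022) -> (-20.852,-9.284) [heading=78, draw]
  RT 36: heading 78 -> 42
  -- iteration 9/10 --
  FD 12: (-20.852,-9.284) -> (-11.934,-1.254) [heading=42, draw]
  RT 36: heading 42 -> 6
  -- iteration 10/10 --
  FD 12: (-11.934,-1.254) -> (0,0) [heading=6, draw]
  RT 36: heading 6 -> 330
]
Final: pos=(0,0), heading=330, 10 segment(s) drawn

Start position: (0, 0)
Final position: (0, 0)
Distance = 0; < 1e-6 -> CLOSED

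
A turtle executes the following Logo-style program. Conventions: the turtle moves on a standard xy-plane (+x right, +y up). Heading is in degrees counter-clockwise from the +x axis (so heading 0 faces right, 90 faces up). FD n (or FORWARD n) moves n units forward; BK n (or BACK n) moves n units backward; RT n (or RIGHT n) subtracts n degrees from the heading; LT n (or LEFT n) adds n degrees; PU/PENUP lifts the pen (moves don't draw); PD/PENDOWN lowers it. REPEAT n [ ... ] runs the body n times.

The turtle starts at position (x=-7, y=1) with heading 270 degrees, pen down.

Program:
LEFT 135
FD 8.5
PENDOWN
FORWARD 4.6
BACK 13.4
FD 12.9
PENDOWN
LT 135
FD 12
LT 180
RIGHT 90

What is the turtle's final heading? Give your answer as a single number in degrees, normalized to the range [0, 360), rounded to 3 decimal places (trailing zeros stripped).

Executing turtle program step by step:
Start: pos=(-7,1), heading=270, pen down
LT 135: heading 270 -> 45
FD 8.5: (-7,1) -> (-0.99,7.01) [heading=45, draw]
PD: pen down
FD 4.6: (-0.99,7.01) -> (2.263,10.263) [heading=45, draw]
BK 13.4: (2.263,10.263) -> (-7.212,0.788) [heading=45, draw]
FD 12.9: (-7.212,0.788) -> (1.91,9.91) [heading=45, draw]
PD: pen down
LT 135: heading 45 -> 180
FD 12: (1.91,9.91) -> (-10.09,9.91) [heading=180, draw]
LT 180: heading 180 -> 0
RT 90: heading 0 -> 270
Final: pos=(-10.09,9.91), heading=270, 5 segment(s) drawn

Answer: 270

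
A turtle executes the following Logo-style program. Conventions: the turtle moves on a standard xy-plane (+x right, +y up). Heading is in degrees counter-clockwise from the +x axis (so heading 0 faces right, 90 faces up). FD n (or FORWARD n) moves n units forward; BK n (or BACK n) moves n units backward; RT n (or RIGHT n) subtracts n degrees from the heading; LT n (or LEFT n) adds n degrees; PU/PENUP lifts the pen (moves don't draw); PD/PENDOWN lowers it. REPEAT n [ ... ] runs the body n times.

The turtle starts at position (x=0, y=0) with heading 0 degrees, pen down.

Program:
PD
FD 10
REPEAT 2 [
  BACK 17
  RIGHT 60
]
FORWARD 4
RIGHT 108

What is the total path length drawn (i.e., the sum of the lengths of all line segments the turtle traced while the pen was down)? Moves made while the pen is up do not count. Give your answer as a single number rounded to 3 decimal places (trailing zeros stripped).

Answer: 48

Derivation:
Executing turtle program step by step:
Start: pos=(0,0), heading=0, pen down
PD: pen down
FD 10: (0,0) -> (10,0) [heading=0, draw]
REPEAT 2 [
  -- iteration 1/2 --
  BK 17: (10,0) -> (-7,0) [heading=0, draw]
  RT 60: heading 0 -> 300
  -- iteration 2/2 --
  BK 17: (-7,0) -> (-15.5,14.722) [heading=300, draw]
  RT 60: heading 300 -> 240
]
FD 4: (-15.5,14.722) -> (-17.5,11.258) [heading=240, draw]
RT 108: heading 240 -> 132
Final: pos=(-17.5,11.258), heading=132, 4 segment(s) drawn

Segment lengths:
  seg 1: (0,0) -> (10,0), length = 10
  seg 2: (10,0) -> (-7,0), length = 17
  seg 3: (-7,0) -> (-15.5,14.722), length = 17
  seg 4: (-15.5,14.722) -> (-17.5,11.258), length = 4
Total = 48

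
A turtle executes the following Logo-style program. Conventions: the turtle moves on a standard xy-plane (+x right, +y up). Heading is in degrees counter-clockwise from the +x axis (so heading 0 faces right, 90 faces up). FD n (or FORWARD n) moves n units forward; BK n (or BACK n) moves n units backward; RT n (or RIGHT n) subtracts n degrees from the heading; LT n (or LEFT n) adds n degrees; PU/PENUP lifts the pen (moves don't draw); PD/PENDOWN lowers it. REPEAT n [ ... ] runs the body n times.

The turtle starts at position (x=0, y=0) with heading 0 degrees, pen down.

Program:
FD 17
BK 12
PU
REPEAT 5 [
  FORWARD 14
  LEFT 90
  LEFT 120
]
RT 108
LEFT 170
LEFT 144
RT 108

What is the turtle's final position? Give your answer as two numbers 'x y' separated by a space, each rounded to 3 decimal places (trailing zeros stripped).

Executing turtle program step by step:
Start: pos=(0,0), heading=0, pen down
FD 17: (0,0) -> (17,0) [heading=0, draw]
BK 12: (17,0) -> (5,0) [heading=0, draw]
PU: pen up
REPEAT 5 [
  -- iteration 1/5 --
  FD 14: (5,0) -> (19,0) [heading=0, move]
  LT 90: heading 0 -> 90
  LT 120: heading 90 -> 210
  -- iteration 2/5 --
  FD 14: (19,0) -> (6.876,-7) [heading=210, move]
  LT 90: heading 210 -> 300
  LT 120: heading 300 -> 60
  -- iteration 3/5 --
  FD 14: (6.876,-7) -> (13.876,5.124) [heading=60, move]
  LT 90: heading 60 -> 150
  LT 120: heading 150 -> 270
  -- iteration 4/5 --
  FD 14: (13.876,5.124) -> (13.876,-8.876) [heading=270, move]
  LT 90: heading 270 -> 0
  LT 120: heading 0 -> 120
  -- iteration 5/5 --
  FD 14: (13.876,-8.876) -> (6.876,3.249) [heading=120, move]
  LT 90: heading 120 -> 210
  LT 120: heading 210 -> 330
]
RT 108: heading 330 -> 222
LT 170: heading 222 -> 32
LT 144: heading 32 -> 176
RT 108: heading 176 -> 68
Final: pos=(6.876,3.249), heading=68, 2 segment(s) drawn

Answer: 6.876 3.249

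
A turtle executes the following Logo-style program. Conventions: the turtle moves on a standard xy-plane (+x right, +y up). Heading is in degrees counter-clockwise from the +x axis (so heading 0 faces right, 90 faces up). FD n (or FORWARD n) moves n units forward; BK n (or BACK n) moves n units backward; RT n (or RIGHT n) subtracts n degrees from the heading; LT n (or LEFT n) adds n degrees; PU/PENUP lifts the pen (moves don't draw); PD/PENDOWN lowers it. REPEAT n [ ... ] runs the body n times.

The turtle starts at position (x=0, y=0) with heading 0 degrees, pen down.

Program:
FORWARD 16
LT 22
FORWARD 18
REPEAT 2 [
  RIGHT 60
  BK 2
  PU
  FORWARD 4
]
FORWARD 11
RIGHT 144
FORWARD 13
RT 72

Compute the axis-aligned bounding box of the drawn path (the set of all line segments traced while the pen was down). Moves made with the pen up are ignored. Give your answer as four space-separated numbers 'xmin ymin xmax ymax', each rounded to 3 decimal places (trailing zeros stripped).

Executing turtle program step by step:
Start: pos=(0,0), heading=0, pen down
FD 16: (0,0) -> (16,0) [heading=0, draw]
LT 22: heading 0 -> 22
FD 18: (16,0) -> (32.689,6.743) [heading=22, draw]
REPEAT 2 [
  -- iteration 1/2 --
  RT 60: heading 22 -> 322
  BK 2: (32.689,6.743) -> (31.113,7.974) [heading=322, draw]
  PU: pen up
  FD 4: (31.113,7.974) -> (34.265,5.512) [heading=322, move]
  -- iteration 2/2 --
  RT 60: heading 322 -> 262
  BK 2: (34.265,5.512) -> (34.544,7.492) [heading=262, move]
  PU: pen up
  FD 4: (34.544,7.492) -> (33.987,3.531) [heading=262, move]
]
FD 11: (33.987,3.531) -> (32.456,-7.362) [heading=262, move]
RT 144: heading 262 -> 118
FD 13: (32.456,-7.362) -> (26.353,4.116) [heading=118, move]
RT 72: heading 118 -> 46
Final: pos=(26.353,4.116), heading=46, 3 segment(s) drawn

Segment endpoints: x in {0, 16, 31.113, 32.689}, y in {0, 6.743, 7.974}
xmin=0, ymin=0, xmax=32.689, ymax=7.974

Answer: 0 0 32.689 7.974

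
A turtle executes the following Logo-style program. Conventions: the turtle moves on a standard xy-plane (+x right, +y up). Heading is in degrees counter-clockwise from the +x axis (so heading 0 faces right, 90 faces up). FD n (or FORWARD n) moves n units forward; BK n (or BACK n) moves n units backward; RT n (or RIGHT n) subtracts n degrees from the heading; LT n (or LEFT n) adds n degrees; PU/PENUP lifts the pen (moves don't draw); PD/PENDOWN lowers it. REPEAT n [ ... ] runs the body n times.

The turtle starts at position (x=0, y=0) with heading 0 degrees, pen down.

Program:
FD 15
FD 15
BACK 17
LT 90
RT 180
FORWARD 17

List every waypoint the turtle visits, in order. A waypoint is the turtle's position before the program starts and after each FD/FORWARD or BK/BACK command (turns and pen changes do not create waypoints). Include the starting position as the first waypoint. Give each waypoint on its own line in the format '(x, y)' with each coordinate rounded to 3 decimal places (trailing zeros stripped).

Answer: (0, 0)
(15, 0)
(30, 0)
(13, 0)
(13, -17)

Derivation:
Executing turtle program step by step:
Start: pos=(0,0), heading=0, pen down
FD 15: (0,0) -> (15,0) [heading=0, draw]
FD 15: (15,0) -> (30,0) [heading=0, draw]
BK 17: (30,0) -> (13,0) [heading=0, draw]
LT 90: heading 0 -> 90
RT 180: heading 90 -> 270
FD 17: (13,0) -> (13,-17) [heading=270, draw]
Final: pos=(13,-17), heading=270, 4 segment(s) drawn
Waypoints (5 total):
(0, 0)
(15, 0)
(30, 0)
(13, 0)
(13, -17)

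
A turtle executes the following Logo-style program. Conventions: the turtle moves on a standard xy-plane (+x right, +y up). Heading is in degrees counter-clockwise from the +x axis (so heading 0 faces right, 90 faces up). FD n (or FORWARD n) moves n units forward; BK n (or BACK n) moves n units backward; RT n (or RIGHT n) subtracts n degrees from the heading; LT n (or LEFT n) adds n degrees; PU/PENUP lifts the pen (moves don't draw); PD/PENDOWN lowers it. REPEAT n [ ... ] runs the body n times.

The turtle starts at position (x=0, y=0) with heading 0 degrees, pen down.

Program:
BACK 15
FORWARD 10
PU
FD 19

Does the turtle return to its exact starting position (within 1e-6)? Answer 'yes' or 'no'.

Executing turtle program step by step:
Start: pos=(0,0), heading=0, pen down
BK 15: (0,0) -> (-15,0) [heading=0, draw]
FD 10: (-15,0) -> (-5,0) [heading=0, draw]
PU: pen up
FD 19: (-5,0) -> (14,0) [heading=0, move]
Final: pos=(14,0), heading=0, 2 segment(s) drawn

Start position: (0, 0)
Final position: (14, 0)
Distance = 14; >= 1e-6 -> NOT closed

Answer: no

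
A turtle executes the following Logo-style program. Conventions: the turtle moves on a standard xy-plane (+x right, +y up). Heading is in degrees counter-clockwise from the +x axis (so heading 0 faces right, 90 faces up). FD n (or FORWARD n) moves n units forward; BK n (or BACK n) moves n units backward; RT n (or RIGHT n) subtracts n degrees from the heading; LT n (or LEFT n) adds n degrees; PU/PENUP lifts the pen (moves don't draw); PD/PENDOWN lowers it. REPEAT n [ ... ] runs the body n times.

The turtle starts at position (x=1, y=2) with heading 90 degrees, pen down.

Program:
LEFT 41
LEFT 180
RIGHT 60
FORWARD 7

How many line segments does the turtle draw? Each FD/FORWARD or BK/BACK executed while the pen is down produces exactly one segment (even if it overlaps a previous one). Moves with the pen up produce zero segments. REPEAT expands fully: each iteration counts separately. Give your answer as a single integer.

Answer: 1

Derivation:
Executing turtle program step by step:
Start: pos=(1,2), heading=90, pen down
LT 41: heading 90 -> 131
LT 180: heading 131 -> 311
RT 60: heading 311 -> 251
FD 7: (1,2) -> (-1.279,-4.619) [heading=251, draw]
Final: pos=(-1.279,-4.619), heading=251, 1 segment(s) drawn
Segments drawn: 1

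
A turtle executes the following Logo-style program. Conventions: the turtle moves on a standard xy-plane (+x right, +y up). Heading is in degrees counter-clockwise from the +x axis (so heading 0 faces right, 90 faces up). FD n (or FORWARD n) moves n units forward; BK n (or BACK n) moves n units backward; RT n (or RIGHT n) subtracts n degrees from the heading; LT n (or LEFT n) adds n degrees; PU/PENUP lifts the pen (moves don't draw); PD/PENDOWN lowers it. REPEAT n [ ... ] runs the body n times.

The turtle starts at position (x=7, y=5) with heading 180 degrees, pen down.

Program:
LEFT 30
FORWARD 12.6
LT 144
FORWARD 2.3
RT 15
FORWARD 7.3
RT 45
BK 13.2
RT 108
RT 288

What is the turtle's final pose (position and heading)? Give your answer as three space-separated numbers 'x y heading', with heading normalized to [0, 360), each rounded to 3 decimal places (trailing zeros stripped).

Executing turtle program step by step:
Start: pos=(7,5), heading=180, pen down
LT 30: heading 180 -> 210
FD 12.6: (7,5) -> (-3.912,-1.3) [heading=210, draw]
LT 144: heading 210 -> 354
FD 2.3: (-3.912,-1.3) -> (-1.625,-1.54) [heading=354, draw]
RT 15: heading 354 -> 339
FD 7.3: (-1.625,-1.54) -> (5.191,-4.157) [heading=339, draw]
RT 45: heading 339 -> 294
BK 13.2: (5.191,-4.157) -> (-0.178,7.902) [heading=294, draw]
RT 108: heading 294 -> 186
RT 288: heading 186 -> 258
Final: pos=(-0.178,7.902), heading=258, 4 segment(s) drawn

Answer: -0.178 7.902 258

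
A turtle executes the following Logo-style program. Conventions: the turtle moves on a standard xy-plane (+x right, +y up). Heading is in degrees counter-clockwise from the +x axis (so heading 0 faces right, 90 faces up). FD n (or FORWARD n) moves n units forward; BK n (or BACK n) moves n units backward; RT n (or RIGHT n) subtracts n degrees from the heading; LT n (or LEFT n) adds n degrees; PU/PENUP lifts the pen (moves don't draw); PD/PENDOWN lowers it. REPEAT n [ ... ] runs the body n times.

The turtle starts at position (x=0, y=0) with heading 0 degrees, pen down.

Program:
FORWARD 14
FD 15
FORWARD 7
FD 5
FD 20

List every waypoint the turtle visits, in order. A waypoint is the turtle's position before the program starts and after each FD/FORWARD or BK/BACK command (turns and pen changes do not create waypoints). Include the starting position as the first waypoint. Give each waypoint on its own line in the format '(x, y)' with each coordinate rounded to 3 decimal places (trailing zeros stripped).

Executing turtle program step by step:
Start: pos=(0,0), heading=0, pen down
FD 14: (0,0) -> (14,0) [heading=0, draw]
FD 15: (14,0) -> (29,0) [heading=0, draw]
FD 7: (29,0) -> (36,0) [heading=0, draw]
FD 5: (36,0) -> (41,0) [heading=0, draw]
FD 20: (41,0) -> (61,0) [heading=0, draw]
Final: pos=(61,0), heading=0, 5 segment(s) drawn
Waypoints (6 total):
(0, 0)
(14, 0)
(29, 0)
(36, 0)
(41, 0)
(61, 0)

Answer: (0, 0)
(14, 0)
(29, 0)
(36, 0)
(41, 0)
(61, 0)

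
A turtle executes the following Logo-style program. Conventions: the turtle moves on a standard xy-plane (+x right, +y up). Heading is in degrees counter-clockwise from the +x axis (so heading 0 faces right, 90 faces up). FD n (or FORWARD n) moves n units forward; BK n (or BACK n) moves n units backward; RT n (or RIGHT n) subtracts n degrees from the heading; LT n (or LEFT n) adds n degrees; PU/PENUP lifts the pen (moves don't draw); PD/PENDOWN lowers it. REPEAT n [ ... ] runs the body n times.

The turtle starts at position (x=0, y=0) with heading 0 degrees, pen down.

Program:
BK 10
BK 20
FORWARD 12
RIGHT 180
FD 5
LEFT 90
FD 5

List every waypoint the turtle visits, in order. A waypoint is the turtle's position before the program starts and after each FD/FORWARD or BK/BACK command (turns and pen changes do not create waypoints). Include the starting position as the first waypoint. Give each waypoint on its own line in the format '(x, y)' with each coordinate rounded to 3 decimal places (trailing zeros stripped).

Answer: (0, 0)
(-10, 0)
(-30, 0)
(-18, 0)
(-23, 0)
(-23, -5)

Derivation:
Executing turtle program step by step:
Start: pos=(0,0), heading=0, pen down
BK 10: (0,0) -> (-10,0) [heading=0, draw]
BK 20: (-10,0) -> (-30,0) [heading=0, draw]
FD 12: (-30,0) -> (-18,0) [heading=0, draw]
RT 180: heading 0 -> 180
FD 5: (-18,0) -> (-23,0) [heading=180, draw]
LT 90: heading 180 -> 270
FD 5: (-23,0) -> (-23,-5) [heading=270, draw]
Final: pos=(-23,-5), heading=270, 5 segment(s) drawn
Waypoints (6 total):
(0, 0)
(-10, 0)
(-30, 0)
(-18, 0)
(-23, 0)
(-23, -5)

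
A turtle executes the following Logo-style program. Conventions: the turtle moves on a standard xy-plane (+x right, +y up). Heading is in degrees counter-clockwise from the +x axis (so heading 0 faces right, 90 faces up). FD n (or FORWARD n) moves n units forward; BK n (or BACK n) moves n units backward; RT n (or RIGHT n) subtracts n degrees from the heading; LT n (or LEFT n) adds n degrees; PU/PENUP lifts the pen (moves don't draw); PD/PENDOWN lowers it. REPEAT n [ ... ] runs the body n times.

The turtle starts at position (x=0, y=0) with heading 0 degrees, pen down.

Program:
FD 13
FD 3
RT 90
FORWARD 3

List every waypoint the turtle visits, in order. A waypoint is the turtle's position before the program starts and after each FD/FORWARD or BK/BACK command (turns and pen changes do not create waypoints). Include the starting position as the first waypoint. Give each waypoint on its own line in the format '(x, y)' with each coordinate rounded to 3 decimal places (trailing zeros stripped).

Executing turtle program step by step:
Start: pos=(0,0), heading=0, pen down
FD 13: (0,0) -> (13,0) [heading=0, draw]
FD 3: (13,0) -> (16,0) [heading=0, draw]
RT 90: heading 0 -> 270
FD 3: (16,0) -> (16,-3) [heading=270, draw]
Final: pos=(16,-3), heading=270, 3 segment(s) drawn
Waypoints (4 total):
(0, 0)
(13, 0)
(16, 0)
(16, -3)

Answer: (0, 0)
(13, 0)
(16, 0)
(16, -3)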